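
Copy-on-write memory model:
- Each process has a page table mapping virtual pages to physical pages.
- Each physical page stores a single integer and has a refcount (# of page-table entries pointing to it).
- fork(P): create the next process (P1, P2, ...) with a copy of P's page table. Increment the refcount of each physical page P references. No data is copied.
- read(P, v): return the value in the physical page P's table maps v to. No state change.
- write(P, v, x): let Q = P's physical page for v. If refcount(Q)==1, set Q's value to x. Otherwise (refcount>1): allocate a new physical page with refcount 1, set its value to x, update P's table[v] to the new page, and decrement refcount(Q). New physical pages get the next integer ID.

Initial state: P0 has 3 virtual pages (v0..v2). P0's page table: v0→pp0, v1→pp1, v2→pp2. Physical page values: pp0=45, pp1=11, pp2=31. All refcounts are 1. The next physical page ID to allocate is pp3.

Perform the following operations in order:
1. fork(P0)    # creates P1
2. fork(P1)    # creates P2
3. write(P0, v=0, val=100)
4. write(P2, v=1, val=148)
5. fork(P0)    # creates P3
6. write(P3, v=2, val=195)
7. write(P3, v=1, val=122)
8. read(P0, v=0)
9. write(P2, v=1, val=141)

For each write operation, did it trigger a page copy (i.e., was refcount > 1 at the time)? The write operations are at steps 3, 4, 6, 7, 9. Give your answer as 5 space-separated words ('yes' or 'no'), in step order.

Op 1: fork(P0) -> P1. 3 ppages; refcounts: pp0:2 pp1:2 pp2:2
Op 2: fork(P1) -> P2. 3 ppages; refcounts: pp0:3 pp1:3 pp2:3
Op 3: write(P0, v0, 100). refcount(pp0)=3>1 -> COPY to pp3. 4 ppages; refcounts: pp0:2 pp1:3 pp2:3 pp3:1
Op 4: write(P2, v1, 148). refcount(pp1)=3>1 -> COPY to pp4. 5 ppages; refcounts: pp0:2 pp1:2 pp2:3 pp3:1 pp4:1
Op 5: fork(P0) -> P3. 5 ppages; refcounts: pp0:2 pp1:3 pp2:4 pp3:2 pp4:1
Op 6: write(P3, v2, 195). refcount(pp2)=4>1 -> COPY to pp5. 6 ppages; refcounts: pp0:2 pp1:3 pp2:3 pp3:2 pp4:1 pp5:1
Op 7: write(P3, v1, 122). refcount(pp1)=3>1 -> COPY to pp6. 7 ppages; refcounts: pp0:2 pp1:2 pp2:3 pp3:2 pp4:1 pp5:1 pp6:1
Op 8: read(P0, v0) -> 100. No state change.
Op 9: write(P2, v1, 141). refcount(pp4)=1 -> write in place. 7 ppages; refcounts: pp0:2 pp1:2 pp2:3 pp3:2 pp4:1 pp5:1 pp6:1

yes yes yes yes no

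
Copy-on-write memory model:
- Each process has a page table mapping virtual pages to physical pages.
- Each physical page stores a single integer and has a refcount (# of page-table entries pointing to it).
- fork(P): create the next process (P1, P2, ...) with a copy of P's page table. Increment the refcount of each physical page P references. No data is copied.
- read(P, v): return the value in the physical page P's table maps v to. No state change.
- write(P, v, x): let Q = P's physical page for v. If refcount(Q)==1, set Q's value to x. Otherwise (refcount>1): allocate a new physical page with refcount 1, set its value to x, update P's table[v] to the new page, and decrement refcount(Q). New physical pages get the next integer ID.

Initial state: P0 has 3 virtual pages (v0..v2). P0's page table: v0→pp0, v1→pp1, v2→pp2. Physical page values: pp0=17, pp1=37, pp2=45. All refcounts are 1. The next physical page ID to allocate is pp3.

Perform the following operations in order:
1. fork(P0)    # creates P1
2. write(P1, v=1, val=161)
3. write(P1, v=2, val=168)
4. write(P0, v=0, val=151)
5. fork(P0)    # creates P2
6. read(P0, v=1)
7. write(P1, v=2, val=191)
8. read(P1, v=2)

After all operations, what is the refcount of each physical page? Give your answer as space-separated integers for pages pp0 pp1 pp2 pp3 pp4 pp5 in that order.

Answer: 1 2 2 1 1 2

Derivation:
Op 1: fork(P0) -> P1. 3 ppages; refcounts: pp0:2 pp1:2 pp2:2
Op 2: write(P1, v1, 161). refcount(pp1)=2>1 -> COPY to pp3. 4 ppages; refcounts: pp0:2 pp1:1 pp2:2 pp3:1
Op 3: write(P1, v2, 168). refcount(pp2)=2>1 -> COPY to pp4. 5 ppages; refcounts: pp0:2 pp1:1 pp2:1 pp3:1 pp4:1
Op 4: write(P0, v0, 151). refcount(pp0)=2>1 -> COPY to pp5. 6 ppages; refcounts: pp0:1 pp1:1 pp2:1 pp3:1 pp4:1 pp5:1
Op 5: fork(P0) -> P2. 6 ppages; refcounts: pp0:1 pp1:2 pp2:2 pp3:1 pp4:1 pp5:2
Op 6: read(P0, v1) -> 37. No state change.
Op 7: write(P1, v2, 191). refcount(pp4)=1 -> write in place. 6 ppages; refcounts: pp0:1 pp1:2 pp2:2 pp3:1 pp4:1 pp5:2
Op 8: read(P1, v2) -> 191. No state change.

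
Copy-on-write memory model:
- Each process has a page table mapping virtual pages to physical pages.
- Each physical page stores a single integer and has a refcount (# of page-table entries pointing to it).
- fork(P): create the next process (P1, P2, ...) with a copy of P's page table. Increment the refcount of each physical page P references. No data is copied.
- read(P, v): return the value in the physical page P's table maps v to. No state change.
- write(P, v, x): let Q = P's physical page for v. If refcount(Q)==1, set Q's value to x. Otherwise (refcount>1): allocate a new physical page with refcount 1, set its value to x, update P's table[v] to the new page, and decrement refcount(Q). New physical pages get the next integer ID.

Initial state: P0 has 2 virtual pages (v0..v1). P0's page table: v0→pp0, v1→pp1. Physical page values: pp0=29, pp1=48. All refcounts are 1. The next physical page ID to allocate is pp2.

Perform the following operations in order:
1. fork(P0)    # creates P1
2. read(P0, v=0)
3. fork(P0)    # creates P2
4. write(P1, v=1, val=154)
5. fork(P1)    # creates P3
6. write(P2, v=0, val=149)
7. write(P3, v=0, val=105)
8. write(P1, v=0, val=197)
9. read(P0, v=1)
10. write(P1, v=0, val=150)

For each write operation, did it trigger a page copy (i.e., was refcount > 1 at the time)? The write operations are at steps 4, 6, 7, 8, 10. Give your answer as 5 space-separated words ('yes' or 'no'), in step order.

Op 1: fork(P0) -> P1. 2 ppages; refcounts: pp0:2 pp1:2
Op 2: read(P0, v0) -> 29. No state change.
Op 3: fork(P0) -> P2. 2 ppages; refcounts: pp0:3 pp1:3
Op 4: write(P1, v1, 154). refcount(pp1)=3>1 -> COPY to pp2. 3 ppages; refcounts: pp0:3 pp1:2 pp2:1
Op 5: fork(P1) -> P3. 3 ppages; refcounts: pp0:4 pp1:2 pp2:2
Op 6: write(P2, v0, 149). refcount(pp0)=4>1 -> COPY to pp3. 4 ppages; refcounts: pp0:3 pp1:2 pp2:2 pp3:1
Op 7: write(P3, v0, 105). refcount(pp0)=3>1 -> COPY to pp4. 5 ppages; refcounts: pp0:2 pp1:2 pp2:2 pp3:1 pp4:1
Op 8: write(P1, v0, 197). refcount(pp0)=2>1 -> COPY to pp5. 6 ppages; refcounts: pp0:1 pp1:2 pp2:2 pp3:1 pp4:1 pp5:1
Op 9: read(P0, v1) -> 48. No state change.
Op 10: write(P1, v0, 150). refcount(pp5)=1 -> write in place. 6 ppages; refcounts: pp0:1 pp1:2 pp2:2 pp3:1 pp4:1 pp5:1

yes yes yes yes no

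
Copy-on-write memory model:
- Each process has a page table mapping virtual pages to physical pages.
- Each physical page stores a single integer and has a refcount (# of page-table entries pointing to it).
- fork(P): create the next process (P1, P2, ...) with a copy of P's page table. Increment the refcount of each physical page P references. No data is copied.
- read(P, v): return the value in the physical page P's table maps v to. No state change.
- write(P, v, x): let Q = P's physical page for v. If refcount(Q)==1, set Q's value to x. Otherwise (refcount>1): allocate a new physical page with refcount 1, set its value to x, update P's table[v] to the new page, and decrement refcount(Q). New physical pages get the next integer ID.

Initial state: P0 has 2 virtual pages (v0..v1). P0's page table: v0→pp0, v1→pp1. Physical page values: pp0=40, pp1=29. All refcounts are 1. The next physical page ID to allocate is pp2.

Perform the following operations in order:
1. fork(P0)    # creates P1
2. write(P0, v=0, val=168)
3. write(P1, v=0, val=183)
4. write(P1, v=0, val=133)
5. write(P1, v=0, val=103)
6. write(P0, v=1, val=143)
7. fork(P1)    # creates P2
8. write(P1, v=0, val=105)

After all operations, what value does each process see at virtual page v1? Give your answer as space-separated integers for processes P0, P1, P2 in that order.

Answer: 143 29 29

Derivation:
Op 1: fork(P0) -> P1. 2 ppages; refcounts: pp0:2 pp1:2
Op 2: write(P0, v0, 168). refcount(pp0)=2>1 -> COPY to pp2. 3 ppages; refcounts: pp0:1 pp1:2 pp2:1
Op 3: write(P1, v0, 183). refcount(pp0)=1 -> write in place. 3 ppages; refcounts: pp0:1 pp1:2 pp2:1
Op 4: write(P1, v0, 133). refcount(pp0)=1 -> write in place. 3 ppages; refcounts: pp0:1 pp1:2 pp2:1
Op 5: write(P1, v0, 103). refcount(pp0)=1 -> write in place. 3 ppages; refcounts: pp0:1 pp1:2 pp2:1
Op 6: write(P0, v1, 143). refcount(pp1)=2>1 -> COPY to pp3. 4 ppages; refcounts: pp0:1 pp1:1 pp2:1 pp3:1
Op 7: fork(P1) -> P2. 4 ppages; refcounts: pp0:2 pp1:2 pp2:1 pp3:1
Op 8: write(P1, v0, 105). refcount(pp0)=2>1 -> COPY to pp4. 5 ppages; refcounts: pp0:1 pp1:2 pp2:1 pp3:1 pp4:1
P0: v1 -> pp3 = 143
P1: v1 -> pp1 = 29
P2: v1 -> pp1 = 29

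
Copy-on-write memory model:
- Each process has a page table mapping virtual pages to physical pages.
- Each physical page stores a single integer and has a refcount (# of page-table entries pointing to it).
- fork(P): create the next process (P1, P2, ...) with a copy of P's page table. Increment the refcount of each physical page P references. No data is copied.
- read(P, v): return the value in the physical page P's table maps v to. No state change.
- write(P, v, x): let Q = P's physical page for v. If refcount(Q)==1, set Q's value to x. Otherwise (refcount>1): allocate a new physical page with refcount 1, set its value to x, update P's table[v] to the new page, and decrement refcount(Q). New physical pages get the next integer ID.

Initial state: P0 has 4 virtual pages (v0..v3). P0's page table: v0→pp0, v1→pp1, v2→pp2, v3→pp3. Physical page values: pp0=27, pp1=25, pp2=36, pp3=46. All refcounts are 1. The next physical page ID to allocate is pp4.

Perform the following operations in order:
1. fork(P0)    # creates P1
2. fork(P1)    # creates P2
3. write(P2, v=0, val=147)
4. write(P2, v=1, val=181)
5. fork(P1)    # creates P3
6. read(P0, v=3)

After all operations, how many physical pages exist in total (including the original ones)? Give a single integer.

Answer: 6

Derivation:
Op 1: fork(P0) -> P1. 4 ppages; refcounts: pp0:2 pp1:2 pp2:2 pp3:2
Op 2: fork(P1) -> P2. 4 ppages; refcounts: pp0:3 pp1:3 pp2:3 pp3:3
Op 3: write(P2, v0, 147). refcount(pp0)=3>1 -> COPY to pp4. 5 ppages; refcounts: pp0:2 pp1:3 pp2:3 pp3:3 pp4:1
Op 4: write(P2, v1, 181). refcount(pp1)=3>1 -> COPY to pp5. 6 ppages; refcounts: pp0:2 pp1:2 pp2:3 pp3:3 pp4:1 pp5:1
Op 5: fork(P1) -> P3. 6 ppages; refcounts: pp0:3 pp1:3 pp2:4 pp3:4 pp4:1 pp5:1
Op 6: read(P0, v3) -> 46. No state change.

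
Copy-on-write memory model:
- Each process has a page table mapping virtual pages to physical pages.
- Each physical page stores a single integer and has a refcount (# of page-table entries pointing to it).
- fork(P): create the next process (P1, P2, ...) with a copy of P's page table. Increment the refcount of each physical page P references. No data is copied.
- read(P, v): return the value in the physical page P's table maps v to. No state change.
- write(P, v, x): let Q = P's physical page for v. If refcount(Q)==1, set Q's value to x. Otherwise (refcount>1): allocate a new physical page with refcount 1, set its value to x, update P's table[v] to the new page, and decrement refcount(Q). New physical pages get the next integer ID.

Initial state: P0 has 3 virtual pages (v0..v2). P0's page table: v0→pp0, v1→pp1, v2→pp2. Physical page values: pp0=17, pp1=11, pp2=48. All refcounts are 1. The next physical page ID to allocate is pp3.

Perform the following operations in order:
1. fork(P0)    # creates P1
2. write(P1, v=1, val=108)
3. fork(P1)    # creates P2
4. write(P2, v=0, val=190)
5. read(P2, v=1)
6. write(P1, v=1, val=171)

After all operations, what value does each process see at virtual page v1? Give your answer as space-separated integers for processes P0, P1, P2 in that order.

Op 1: fork(P0) -> P1. 3 ppages; refcounts: pp0:2 pp1:2 pp2:2
Op 2: write(P1, v1, 108). refcount(pp1)=2>1 -> COPY to pp3. 4 ppages; refcounts: pp0:2 pp1:1 pp2:2 pp3:1
Op 3: fork(P1) -> P2. 4 ppages; refcounts: pp0:3 pp1:1 pp2:3 pp3:2
Op 4: write(P2, v0, 190). refcount(pp0)=3>1 -> COPY to pp4. 5 ppages; refcounts: pp0:2 pp1:1 pp2:3 pp3:2 pp4:1
Op 5: read(P2, v1) -> 108. No state change.
Op 6: write(P1, v1, 171). refcount(pp3)=2>1 -> COPY to pp5. 6 ppages; refcounts: pp0:2 pp1:1 pp2:3 pp3:1 pp4:1 pp5:1
P0: v1 -> pp1 = 11
P1: v1 -> pp5 = 171
P2: v1 -> pp3 = 108

Answer: 11 171 108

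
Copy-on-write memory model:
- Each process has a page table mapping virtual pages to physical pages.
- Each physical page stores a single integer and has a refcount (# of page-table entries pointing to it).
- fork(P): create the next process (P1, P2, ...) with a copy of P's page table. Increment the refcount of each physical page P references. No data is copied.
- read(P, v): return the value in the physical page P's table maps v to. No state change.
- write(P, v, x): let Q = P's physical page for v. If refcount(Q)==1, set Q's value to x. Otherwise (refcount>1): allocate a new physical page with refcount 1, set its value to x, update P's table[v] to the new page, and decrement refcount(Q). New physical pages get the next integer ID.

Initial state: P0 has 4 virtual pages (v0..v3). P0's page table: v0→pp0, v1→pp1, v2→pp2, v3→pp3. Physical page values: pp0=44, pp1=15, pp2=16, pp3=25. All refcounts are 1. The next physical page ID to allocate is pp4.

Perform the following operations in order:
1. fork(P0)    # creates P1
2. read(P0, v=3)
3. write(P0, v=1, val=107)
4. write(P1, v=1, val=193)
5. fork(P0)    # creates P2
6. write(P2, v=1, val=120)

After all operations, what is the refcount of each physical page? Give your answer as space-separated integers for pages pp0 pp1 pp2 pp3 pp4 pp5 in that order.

Op 1: fork(P0) -> P1. 4 ppages; refcounts: pp0:2 pp1:2 pp2:2 pp3:2
Op 2: read(P0, v3) -> 25. No state change.
Op 3: write(P0, v1, 107). refcount(pp1)=2>1 -> COPY to pp4. 5 ppages; refcounts: pp0:2 pp1:1 pp2:2 pp3:2 pp4:1
Op 4: write(P1, v1, 193). refcount(pp1)=1 -> write in place. 5 ppages; refcounts: pp0:2 pp1:1 pp2:2 pp3:2 pp4:1
Op 5: fork(P0) -> P2. 5 ppages; refcounts: pp0:3 pp1:1 pp2:3 pp3:3 pp4:2
Op 6: write(P2, v1, 120). refcount(pp4)=2>1 -> COPY to pp5. 6 ppages; refcounts: pp0:3 pp1:1 pp2:3 pp3:3 pp4:1 pp5:1

Answer: 3 1 3 3 1 1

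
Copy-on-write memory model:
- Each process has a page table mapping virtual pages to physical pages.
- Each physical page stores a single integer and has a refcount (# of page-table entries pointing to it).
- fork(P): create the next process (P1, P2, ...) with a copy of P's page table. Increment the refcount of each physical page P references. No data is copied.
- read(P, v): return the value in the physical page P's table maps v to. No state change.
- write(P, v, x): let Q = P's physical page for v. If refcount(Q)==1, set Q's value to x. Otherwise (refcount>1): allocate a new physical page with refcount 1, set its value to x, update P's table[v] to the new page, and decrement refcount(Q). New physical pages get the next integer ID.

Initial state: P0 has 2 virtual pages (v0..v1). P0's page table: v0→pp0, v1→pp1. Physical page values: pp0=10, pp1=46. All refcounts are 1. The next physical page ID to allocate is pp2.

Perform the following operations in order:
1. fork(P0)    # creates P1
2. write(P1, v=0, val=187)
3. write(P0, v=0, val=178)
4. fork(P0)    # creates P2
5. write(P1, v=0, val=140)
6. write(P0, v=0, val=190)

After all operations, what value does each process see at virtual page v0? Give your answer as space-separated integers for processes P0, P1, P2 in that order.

Answer: 190 140 178

Derivation:
Op 1: fork(P0) -> P1. 2 ppages; refcounts: pp0:2 pp1:2
Op 2: write(P1, v0, 187). refcount(pp0)=2>1 -> COPY to pp2. 3 ppages; refcounts: pp0:1 pp1:2 pp2:1
Op 3: write(P0, v0, 178). refcount(pp0)=1 -> write in place. 3 ppages; refcounts: pp0:1 pp1:2 pp2:1
Op 4: fork(P0) -> P2. 3 ppages; refcounts: pp0:2 pp1:3 pp2:1
Op 5: write(P1, v0, 140). refcount(pp2)=1 -> write in place. 3 ppages; refcounts: pp0:2 pp1:3 pp2:1
Op 6: write(P0, v0, 190). refcount(pp0)=2>1 -> COPY to pp3. 4 ppages; refcounts: pp0:1 pp1:3 pp2:1 pp3:1
P0: v0 -> pp3 = 190
P1: v0 -> pp2 = 140
P2: v0 -> pp0 = 178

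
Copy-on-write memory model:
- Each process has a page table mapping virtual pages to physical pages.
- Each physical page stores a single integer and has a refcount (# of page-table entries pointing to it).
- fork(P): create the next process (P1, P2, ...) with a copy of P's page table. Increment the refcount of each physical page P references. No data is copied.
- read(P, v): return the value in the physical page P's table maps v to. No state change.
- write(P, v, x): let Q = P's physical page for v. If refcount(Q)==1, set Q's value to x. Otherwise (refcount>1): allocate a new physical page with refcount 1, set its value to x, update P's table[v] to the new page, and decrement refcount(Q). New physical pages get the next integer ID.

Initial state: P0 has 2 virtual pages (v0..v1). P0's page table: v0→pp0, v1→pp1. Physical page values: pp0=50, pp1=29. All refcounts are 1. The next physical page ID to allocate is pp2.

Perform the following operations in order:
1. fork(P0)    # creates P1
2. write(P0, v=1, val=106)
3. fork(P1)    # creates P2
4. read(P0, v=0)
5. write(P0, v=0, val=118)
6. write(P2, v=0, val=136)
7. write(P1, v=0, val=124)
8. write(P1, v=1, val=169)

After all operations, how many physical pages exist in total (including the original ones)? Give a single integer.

Op 1: fork(P0) -> P1. 2 ppages; refcounts: pp0:2 pp1:2
Op 2: write(P0, v1, 106). refcount(pp1)=2>1 -> COPY to pp2. 3 ppages; refcounts: pp0:2 pp1:1 pp2:1
Op 3: fork(P1) -> P2. 3 ppages; refcounts: pp0:3 pp1:2 pp2:1
Op 4: read(P0, v0) -> 50. No state change.
Op 5: write(P0, v0, 118). refcount(pp0)=3>1 -> COPY to pp3. 4 ppages; refcounts: pp0:2 pp1:2 pp2:1 pp3:1
Op 6: write(P2, v0, 136). refcount(pp0)=2>1 -> COPY to pp4. 5 ppages; refcounts: pp0:1 pp1:2 pp2:1 pp3:1 pp4:1
Op 7: write(P1, v0, 124). refcount(pp0)=1 -> write in place. 5 ppages; refcounts: pp0:1 pp1:2 pp2:1 pp3:1 pp4:1
Op 8: write(P1, v1, 169). refcount(pp1)=2>1 -> COPY to pp5. 6 ppages; refcounts: pp0:1 pp1:1 pp2:1 pp3:1 pp4:1 pp5:1

Answer: 6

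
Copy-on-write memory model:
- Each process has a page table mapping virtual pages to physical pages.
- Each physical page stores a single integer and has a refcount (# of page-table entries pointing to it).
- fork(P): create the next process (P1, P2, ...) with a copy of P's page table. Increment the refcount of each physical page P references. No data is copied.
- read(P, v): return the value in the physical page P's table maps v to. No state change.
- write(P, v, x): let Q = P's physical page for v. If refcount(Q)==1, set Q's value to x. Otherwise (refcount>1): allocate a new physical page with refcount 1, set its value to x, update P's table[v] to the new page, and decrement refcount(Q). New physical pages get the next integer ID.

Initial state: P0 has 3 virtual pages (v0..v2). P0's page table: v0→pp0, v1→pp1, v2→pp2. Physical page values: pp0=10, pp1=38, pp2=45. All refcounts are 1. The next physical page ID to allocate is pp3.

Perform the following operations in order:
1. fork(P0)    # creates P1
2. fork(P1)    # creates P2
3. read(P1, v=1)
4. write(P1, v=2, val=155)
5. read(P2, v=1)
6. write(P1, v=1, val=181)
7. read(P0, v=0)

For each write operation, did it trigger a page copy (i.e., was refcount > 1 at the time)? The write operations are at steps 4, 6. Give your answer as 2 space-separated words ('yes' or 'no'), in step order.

Op 1: fork(P0) -> P1. 3 ppages; refcounts: pp0:2 pp1:2 pp2:2
Op 2: fork(P1) -> P2. 3 ppages; refcounts: pp0:3 pp1:3 pp2:3
Op 3: read(P1, v1) -> 38. No state change.
Op 4: write(P1, v2, 155). refcount(pp2)=3>1 -> COPY to pp3. 4 ppages; refcounts: pp0:3 pp1:3 pp2:2 pp3:1
Op 5: read(P2, v1) -> 38. No state change.
Op 6: write(P1, v1, 181). refcount(pp1)=3>1 -> COPY to pp4. 5 ppages; refcounts: pp0:3 pp1:2 pp2:2 pp3:1 pp4:1
Op 7: read(P0, v0) -> 10. No state change.

yes yes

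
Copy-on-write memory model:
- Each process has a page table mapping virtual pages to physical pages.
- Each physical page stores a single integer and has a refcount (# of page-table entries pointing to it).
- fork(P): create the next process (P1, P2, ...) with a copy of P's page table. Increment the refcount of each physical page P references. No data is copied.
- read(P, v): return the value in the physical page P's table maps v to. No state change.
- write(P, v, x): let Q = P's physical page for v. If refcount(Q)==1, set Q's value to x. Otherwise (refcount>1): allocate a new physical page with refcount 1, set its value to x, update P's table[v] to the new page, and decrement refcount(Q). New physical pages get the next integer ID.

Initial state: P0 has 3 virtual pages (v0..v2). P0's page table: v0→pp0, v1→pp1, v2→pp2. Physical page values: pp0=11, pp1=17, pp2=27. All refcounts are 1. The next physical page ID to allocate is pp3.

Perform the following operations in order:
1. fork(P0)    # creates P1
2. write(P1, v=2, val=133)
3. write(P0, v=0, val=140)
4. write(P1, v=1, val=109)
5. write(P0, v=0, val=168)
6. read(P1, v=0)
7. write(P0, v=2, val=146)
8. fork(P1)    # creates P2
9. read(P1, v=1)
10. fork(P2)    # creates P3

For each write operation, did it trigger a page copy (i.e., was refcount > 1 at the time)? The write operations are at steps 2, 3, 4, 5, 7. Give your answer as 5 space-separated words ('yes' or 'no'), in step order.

Op 1: fork(P0) -> P1. 3 ppages; refcounts: pp0:2 pp1:2 pp2:2
Op 2: write(P1, v2, 133). refcount(pp2)=2>1 -> COPY to pp3. 4 ppages; refcounts: pp0:2 pp1:2 pp2:1 pp3:1
Op 3: write(P0, v0, 140). refcount(pp0)=2>1 -> COPY to pp4. 5 ppages; refcounts: pp0:1 pp1:2 pp2:1 pp3:1 pp4:1
Op 4: write(P1, v1, 109). refcount(pp1)=2>1 -> COPY to pp5. 6 ppages; refcounts: pp0:1 pp1:1 pp2:1 pp3:1 pp4:1 pp5:1
Op 5: write(P0, v0, 168). refcount(pp4)=1 -> write in place. 6 ppages; refcounts: pp0:1 pp1:1 pp2:1 pp3:1 pp4:1 pp5:1
Op 6: read(P1, v0) -> 11. No state change.
Op 7: write(P0, v2, 146). refcount(pp2)=1 -> write in place. 6 ppages; refcounts: pp0:1 pp1:1 pp2:1 pp3:1 pp4:1 pp5:1
Op 8: fork(P1) -> P2. 6 ppages; refcounts: pp0:2 pp1:1 pp2:1 pp3:2 pp4:1 pp5:2
Op 9: read(P1, v1) -> 109. No state change.
Op 10: fork(P2) -> P3. 6 ppages; refcounts: pp0:3 pp1:1 pp2:1 pp3:3 pp4:1 pp5:3

yes yes yes no no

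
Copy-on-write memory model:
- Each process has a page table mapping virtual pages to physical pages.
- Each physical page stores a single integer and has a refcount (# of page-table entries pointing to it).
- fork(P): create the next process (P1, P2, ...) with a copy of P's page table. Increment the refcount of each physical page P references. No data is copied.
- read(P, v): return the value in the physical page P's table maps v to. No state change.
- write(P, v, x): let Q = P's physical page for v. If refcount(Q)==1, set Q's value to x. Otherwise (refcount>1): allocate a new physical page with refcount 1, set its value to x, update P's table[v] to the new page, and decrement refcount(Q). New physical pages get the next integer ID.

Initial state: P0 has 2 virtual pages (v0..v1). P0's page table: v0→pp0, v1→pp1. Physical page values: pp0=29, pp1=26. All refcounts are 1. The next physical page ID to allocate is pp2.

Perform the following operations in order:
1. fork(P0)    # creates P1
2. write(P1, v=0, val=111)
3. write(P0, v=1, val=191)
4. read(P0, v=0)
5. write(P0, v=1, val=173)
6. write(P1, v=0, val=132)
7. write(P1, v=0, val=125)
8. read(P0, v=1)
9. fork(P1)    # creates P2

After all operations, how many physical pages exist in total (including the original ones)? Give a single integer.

Op 1: fork(P0) -> P1. 2 ppages; refcounts: pp0:2 pp1:2
Op 2: write(P1, v0, 111). refcount(pp0)=2>1 -> COPY to pp2. 3 ppages; refcounts: pp0:1 pp1:2 pp2:1
Op 3: write(P0, v1, 191). refcount(pp1)=2>1 -> COPY to pp3. 4 ppages; refcounts: pp0:1 pp1:1 pp2:1 pp3:1
Op 4: read(P0, v0) -> 29. No state change.
Op 5: write(P0, v1, 173). refcount(pp3)=1 -> write in place. 4 ppages; refcounts: pp0:1 pp1:1 pp2:1 pp3:1
Op 6: write(P1, v0, 132). refcount(pp2)=1 -> write in place. 4 ppages; refcounts: pp0:1 pp1:1 pp2:1 pp3:1
Op 7: write(P1, v0, 125). refcount(pp2)=1 -> write in place. 4 ppages; refcounts: pp0:1 pp1:1 pp2:1 pp3:1
Op 8: read(P0, v1) -> 173. No state change.
Op 9: fork(P1) -> P2. 4 ppages; refcounts: pp0:1 pp1:2 pp2:2 pp3:1

Answer: 4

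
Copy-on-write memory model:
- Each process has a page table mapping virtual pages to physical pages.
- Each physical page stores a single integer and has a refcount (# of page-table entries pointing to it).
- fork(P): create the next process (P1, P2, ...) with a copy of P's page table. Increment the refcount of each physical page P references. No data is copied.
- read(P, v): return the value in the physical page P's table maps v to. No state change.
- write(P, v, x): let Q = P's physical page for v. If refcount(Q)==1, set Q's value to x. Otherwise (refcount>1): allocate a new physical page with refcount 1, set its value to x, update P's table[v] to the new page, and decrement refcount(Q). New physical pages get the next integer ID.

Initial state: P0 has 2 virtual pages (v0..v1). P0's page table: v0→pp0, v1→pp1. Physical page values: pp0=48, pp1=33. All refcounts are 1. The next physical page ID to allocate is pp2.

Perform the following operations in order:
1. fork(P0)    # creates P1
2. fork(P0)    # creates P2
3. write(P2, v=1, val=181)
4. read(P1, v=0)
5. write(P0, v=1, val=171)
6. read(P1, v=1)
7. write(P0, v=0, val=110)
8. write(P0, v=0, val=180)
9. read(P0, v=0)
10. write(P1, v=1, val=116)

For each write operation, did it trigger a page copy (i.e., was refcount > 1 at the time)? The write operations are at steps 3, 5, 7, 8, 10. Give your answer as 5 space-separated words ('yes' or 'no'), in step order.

Op 1: fork(P0) -> P1. 2 ppages; refcounts: pp0:2 pp1:2
Op 2: fork(P0) -> P2. 2 ppages; refcounts: pp0:3 pp1:3
Op 3: write(P2, v1, 181). refcount(pp1)=3>1 -> COPY to pp2. 3 ppages; refcounts: pp0:3 pp1:2 pp2:1
Op 4: read(P1, v0) -> 48. No state change.
Op 5: write(P0, v1, 171). refcount(pp1)=2>1 -> COPY to pp3. 4 ppages; refcounts: pp0:3 pp1:1 pp2:1 pp3:1
Op 6: read(P1, v1) -> 33. No state change.
Op 7: write(P0, v0, 110). refcount(pp0)=3>1 -> COPY to pp4. 5 ppages; refcounts: pp0:2 pp1:1 pp2:1 pp3:1 pp4:1
Op 8: write(P0, v0, 180). refcount(pp4)=1 -> write in place. 5 ppages; refcounts: pp0:2 pp1:1 pp2:1 pp3:1 pp4:1
Op 9: read(P0, v0) -> 180. No state change.
Op 10: write(P1, v1, 116). refcount(pp1)=1 -> write in place. 5 ppages; refcounts: pp0:2 pp1:1 pp2:1 pp3:1 pp4:1

yes yes yes no no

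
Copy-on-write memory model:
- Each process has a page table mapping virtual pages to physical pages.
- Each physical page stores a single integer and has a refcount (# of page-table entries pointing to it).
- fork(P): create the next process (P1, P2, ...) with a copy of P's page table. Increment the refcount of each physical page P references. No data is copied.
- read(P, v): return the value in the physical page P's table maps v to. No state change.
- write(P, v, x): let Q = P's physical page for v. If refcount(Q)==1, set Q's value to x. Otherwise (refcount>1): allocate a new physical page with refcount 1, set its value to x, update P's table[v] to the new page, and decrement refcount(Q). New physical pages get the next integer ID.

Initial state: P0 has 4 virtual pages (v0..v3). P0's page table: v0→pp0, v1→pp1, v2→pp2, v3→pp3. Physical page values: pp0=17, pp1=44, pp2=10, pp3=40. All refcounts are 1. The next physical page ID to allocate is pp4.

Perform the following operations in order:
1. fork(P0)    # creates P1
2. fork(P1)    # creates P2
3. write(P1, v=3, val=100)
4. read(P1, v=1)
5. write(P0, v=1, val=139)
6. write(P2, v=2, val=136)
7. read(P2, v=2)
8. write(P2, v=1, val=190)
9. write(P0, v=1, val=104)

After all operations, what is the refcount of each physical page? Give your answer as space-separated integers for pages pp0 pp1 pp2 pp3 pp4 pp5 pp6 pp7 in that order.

Answer: 3 1 2 2 1 1 1 1

Derivation:
Op 1: fork(P0) -> P1. 4 ppages; refcounts: pp0:2 pp1:2 pp2:2 pp3:2
Op 2: fork(P1) -> P2. 4 ppages; refcounts: pp0:3 pp1:3 pp2:3 pp3:3
Op 3: write(P1, v3, 100). refcount(pp3)=3>1 -> COPY to pp4. 5 ppages; refcounts: pp0:3 pp1:3 pp2:3 pp3:2 pp4:1
Op 4: read(P1, v1) -> 44. No state change.
Op 5: write(P0, v1, 139). refcount(pp1)=3>1 -> COPY to pp5. 6 ppages; refcounts: pp0:3 pp1:2 pp2:3 pp3:2 pp4:1 pp5:1
Op 6: write(P2, v2, 136). refcount(pp2)=3>1 -> COPY to pp6. 7 ppages; refcounts: pp0:3 pp1:2 pp2:2 pp3:2 pp4:1 pp5:1 pp6:1
Op 7: read(P2, v2) -> 136. No state change.
Op 8: write(P2, v1, 190). refcount(pp1)=2>1 -> COPY to pp7. 8 ppages; refcounts: pp0:3 pp1:1 pp2:2 pp3:2 pp4:1 pp5:1 pp6:1 pp7:1
Op 9: write(P0, v1, 104). refcount(pp5)=1 -> write in place. 8 ppages; refcounts: pp0:3 pp1:1 pp2:2 pp3:2 pp4:1 pp5:1 pp6:1 pp7:1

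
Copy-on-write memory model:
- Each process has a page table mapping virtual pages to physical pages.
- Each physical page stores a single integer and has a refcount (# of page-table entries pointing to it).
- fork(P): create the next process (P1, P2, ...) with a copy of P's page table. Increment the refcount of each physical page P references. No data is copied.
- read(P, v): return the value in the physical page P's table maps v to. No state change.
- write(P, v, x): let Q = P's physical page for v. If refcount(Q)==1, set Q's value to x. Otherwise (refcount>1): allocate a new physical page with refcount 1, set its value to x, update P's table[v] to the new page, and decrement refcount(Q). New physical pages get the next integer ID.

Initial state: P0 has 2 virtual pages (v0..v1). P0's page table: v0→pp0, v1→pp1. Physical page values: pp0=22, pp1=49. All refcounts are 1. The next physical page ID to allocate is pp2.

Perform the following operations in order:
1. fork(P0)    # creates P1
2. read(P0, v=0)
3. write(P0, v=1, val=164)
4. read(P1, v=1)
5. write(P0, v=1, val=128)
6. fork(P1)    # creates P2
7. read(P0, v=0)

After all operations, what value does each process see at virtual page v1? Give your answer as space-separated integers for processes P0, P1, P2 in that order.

Answer: 128 49 49

Derivation:
Op 1: fork(P0) -> P1. 2 ppages; refcounts: pp0:2 pp1:2
Op 2: read(P0, v0) -> 22. No state change.
Op 3: write(P0, v1, 164). refcount(pp1)=2>1 -> COPY to pp2. 3 ppages; refcounts: pp0:2 pp1:1 pp2:1
Op 4: read(P1, v1) -> 49. No state change.
Op 5: write(P0, v1, 128). refcount(pp2)=1 -> write in place. 3 ppages; refcounts: pp0:2 pp1:1 pp2:1
Op 6: fork(P1) -> P2. 3 ppages; refcounts: pp0:3 pp1:2 pp2:1
Op 7: read(P0, v0) -> 22. No state change.
P0: v1 -> pp2 = 128
P1: v1 -> pp1 = 49
P2: v1 -> pp1 = 49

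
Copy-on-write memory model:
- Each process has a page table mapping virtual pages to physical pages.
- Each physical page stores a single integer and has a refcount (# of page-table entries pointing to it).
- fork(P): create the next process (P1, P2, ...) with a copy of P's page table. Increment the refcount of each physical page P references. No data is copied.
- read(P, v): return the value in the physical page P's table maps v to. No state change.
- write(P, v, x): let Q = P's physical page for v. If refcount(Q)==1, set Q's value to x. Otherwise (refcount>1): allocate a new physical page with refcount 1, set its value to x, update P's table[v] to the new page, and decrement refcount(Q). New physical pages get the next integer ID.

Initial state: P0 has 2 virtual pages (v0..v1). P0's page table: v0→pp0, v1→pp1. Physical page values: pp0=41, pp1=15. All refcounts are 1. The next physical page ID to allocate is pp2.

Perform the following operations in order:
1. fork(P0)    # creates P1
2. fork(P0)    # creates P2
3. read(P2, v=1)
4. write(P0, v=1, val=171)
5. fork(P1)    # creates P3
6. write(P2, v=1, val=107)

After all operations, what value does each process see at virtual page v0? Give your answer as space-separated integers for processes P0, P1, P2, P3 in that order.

Answer: 41 41 41 41

Derivation:
Op 1: fork(P0) -> P1. 2 ppages; refcounts: pp0:2 pp1:2
Op 2: fork(P0) -> P2. 2 ppages; refcounts: pp0:3 pp1:3
Op 3: read(P2, v1) -> 15. No state change.
Op 4: write(P0, v1, 171). refcount(pp1)=3>1 -> COPY to pp2. 3 ppages; refcounts: pp0:3 pp1:2 pp2:1
Op 5: fork(P1) -> P3. 3 ppages; refcounts: pp0:4 pp1:3 pp2:1
Op 6: write(P2, v1, 107). refcount(pp1)=3>1 -> COPY to pp3. 4 ppages; refcounts: pp0:4 pp1:2 pp2:1 pp3:1
P0: v0 -> pp0 = 41
P1: v0 -> pp0 = 41
P2: v0 -> pp0 = 41
P3: v0 -> pp0 = 41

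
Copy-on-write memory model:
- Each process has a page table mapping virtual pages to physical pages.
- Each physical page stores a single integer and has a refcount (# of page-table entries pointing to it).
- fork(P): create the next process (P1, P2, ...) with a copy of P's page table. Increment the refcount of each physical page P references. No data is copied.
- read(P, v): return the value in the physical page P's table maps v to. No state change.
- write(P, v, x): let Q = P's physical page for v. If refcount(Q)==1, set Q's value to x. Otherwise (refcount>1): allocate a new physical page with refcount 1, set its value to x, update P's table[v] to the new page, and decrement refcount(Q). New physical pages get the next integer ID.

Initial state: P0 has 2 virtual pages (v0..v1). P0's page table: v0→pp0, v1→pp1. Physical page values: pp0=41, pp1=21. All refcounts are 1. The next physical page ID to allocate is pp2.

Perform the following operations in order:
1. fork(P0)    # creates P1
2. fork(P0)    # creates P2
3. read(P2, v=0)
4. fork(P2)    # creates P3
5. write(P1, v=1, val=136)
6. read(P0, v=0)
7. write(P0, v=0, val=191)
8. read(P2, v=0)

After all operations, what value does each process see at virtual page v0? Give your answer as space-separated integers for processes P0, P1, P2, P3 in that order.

Answer: 191 41 41 41

Derivation:
Op 1: fork(P0) -> P1. 2 ppages; refcounts: pp0:2 pp1:2
Op 2: fork(P0) -> P2. 2 ppages; refcounts: pp0:3 pp1:3
Op 3: read(P2, v0) -> 41. No state change.
Op 4: fork(P2) -> P3. 2 ppages; refcounts: pp0:4 pp1:4
Op 5: write(P1, v1, 136). refcount(pp1)=4>1 -> COPY to pp2. 3 ppages; refcounts: pp0:4 pp1:3 pp2:1
Op 6: read(P0, v0) -> 41. No state change.
Op 7: write(P0, v0, 191). refcount(pp0)=4>1 -> COPY to pp3. 4 ppages; refcounts: pp0:3 pp1:3 pp2:1 pp3:1
Op 8: read(P2, v0) -> 41. No state change.
P0: v0 -> pp3 = 191
P1: v0 -> pp0 = 41
P2: v0 -> pp0 = 41
P3: v0 -> pp0 = 41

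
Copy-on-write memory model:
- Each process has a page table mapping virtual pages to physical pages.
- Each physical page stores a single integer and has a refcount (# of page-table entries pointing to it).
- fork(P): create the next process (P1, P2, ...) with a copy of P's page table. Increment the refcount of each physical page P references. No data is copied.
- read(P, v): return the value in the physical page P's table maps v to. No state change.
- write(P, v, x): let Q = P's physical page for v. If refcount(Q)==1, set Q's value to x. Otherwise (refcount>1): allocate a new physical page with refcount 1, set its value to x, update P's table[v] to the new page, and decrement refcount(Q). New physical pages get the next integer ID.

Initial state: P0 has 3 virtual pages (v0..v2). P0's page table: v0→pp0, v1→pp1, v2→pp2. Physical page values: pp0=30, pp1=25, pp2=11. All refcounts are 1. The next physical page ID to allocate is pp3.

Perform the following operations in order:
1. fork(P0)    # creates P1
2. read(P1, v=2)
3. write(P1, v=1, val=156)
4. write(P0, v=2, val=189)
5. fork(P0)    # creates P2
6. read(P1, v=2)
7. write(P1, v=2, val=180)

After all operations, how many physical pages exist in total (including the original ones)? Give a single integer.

Answer: 5

Derivation:
Op 1: fork(P0) -> P1. 3 ppages; refcounts: pp0:2 pp1:2 pp2:2
Op 2: read(P1, v2) -> 11. No state change.
Op 3: write(P1, v1, 156). refcount(pp1)=2>1 -> COPY to pp3. 4 ppages; refcounts: pp0:2 pp1:1 pp2:2 pp3:1
Op 4: write(P0, v2, 189). refcount(pp2)=2>1 -> COPY to pp4. 5 ppages; refcounts: pp0:2 pp1:1 pp2:1 pp3:1 pp4:1
Op 5: fork(P0) -> P2. 5 ppages; refcounts: pp0:3 pp1:2 pp2:1 pp3:1 pp4:2
Op 6: read(P1, v2) -> 11. No state change.
Op 7: write(P1, v2, 180). refcount(pp2)=1 -> write in place. 5 ppages; refcounts: pp0:3 pp1:2 pp2:1 pp3:1 pp4:2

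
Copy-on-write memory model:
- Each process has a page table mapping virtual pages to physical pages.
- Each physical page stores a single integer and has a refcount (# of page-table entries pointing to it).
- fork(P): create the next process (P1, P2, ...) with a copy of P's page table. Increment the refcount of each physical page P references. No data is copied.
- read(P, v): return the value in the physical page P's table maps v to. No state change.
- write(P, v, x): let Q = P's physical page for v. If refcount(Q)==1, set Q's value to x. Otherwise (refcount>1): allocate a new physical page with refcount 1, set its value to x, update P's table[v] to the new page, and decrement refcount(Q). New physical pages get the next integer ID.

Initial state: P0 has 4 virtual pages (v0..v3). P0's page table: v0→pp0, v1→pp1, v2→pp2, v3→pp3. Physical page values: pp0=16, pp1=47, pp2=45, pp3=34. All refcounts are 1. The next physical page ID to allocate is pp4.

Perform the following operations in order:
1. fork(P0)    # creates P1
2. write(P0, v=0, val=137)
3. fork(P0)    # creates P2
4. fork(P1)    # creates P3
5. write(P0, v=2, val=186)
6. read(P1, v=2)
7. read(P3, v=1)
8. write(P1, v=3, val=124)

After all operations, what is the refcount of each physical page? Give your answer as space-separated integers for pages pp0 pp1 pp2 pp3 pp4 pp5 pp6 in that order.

Op 1: fork(P0) -> P1. 4 ppages; refcounts: pp0:2 pp1:2 pp2:2 pp3:2
Op 2: write(P0, v0, 137). refcount(pp0)=2>1 -> COPY to pp4. 5 ppages; refcounts: pp0:1 pp1:2 pp2:2 pp3:2 pp4:1
Op 3: fork(P0) -> P2. 5 ppages; refcounts: pp0:1 pp1:3 pp2:3 pp3:3 pp4:2
Op 4: fork(P1) -> P3. 5 ppages; refcounts: pp0:2 pp1:4 pp2:4 pp3:4 pp4:2
Op 5: write(P0, v2, 186). refcount(pp2)=4>1 -> COPY to pp5. 6 ppages; refcounts: pp0:2 pp1:4 pp2:3 pp3:4 pp4:2 pp5:1
Op 6: read(P1, v2) -> 45. No state change.
Op 7: read(P3, v1) -> 47. No state change.
Op 8: write(P1, v3, 124). refcount(pp3)=4>1 -> COPY to pp6. 7 ppages; refcounts: pp0:2 pp1:4 pp2:3 pp3:3 pp4:2 pp5:1 pp6:1

Answer: 2 4 3 3 2 1 1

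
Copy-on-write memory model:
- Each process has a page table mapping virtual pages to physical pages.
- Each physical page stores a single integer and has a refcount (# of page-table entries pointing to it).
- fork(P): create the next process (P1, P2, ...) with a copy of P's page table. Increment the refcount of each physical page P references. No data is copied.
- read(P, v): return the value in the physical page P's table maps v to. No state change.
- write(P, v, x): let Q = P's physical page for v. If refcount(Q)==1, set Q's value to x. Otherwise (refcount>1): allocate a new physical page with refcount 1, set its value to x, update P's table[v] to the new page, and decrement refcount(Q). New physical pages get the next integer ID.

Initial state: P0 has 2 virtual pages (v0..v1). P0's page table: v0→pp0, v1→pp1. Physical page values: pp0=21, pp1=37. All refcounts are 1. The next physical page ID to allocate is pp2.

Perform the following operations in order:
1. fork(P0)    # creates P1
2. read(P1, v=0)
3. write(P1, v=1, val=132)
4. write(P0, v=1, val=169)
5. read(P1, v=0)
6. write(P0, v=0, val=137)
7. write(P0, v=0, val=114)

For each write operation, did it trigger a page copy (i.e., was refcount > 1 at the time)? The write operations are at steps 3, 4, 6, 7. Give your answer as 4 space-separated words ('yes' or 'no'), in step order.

Op 1: fork(P0) -> P1. 2 ppages; refcounts: pp0:2 pp1:2
Op 2: read(P1, v0) -> 21. No state change.
Op 3: write(P1, v1, 132). refcount(pp1)=2>1 -> COPY to pp2. 3 ppages; refcounts: pp0:2 pp1:1 pp2:1
Op 4: write(P0, v1, 169). refcount(pp1)=1 -> write in place. 3 ppages; refcounts: pp0:2 pp1:1 pp2:1
Op 5: read(P1, v0) -> 21. No state change.
Op 6: write(P0, v0, 137). refcount(pp0)=2>1 -> COPY to pp3. 4 ppages; refcounts: pp0:1 pp1:1 pp2:1 pp3:1
Op 7: write(P0, v0, 114). refcount(pp3)=1 -> write in place. 4 ppages; refcounts: pp0:1 pp1:1 pp2:1 pp3:1

yes no yes no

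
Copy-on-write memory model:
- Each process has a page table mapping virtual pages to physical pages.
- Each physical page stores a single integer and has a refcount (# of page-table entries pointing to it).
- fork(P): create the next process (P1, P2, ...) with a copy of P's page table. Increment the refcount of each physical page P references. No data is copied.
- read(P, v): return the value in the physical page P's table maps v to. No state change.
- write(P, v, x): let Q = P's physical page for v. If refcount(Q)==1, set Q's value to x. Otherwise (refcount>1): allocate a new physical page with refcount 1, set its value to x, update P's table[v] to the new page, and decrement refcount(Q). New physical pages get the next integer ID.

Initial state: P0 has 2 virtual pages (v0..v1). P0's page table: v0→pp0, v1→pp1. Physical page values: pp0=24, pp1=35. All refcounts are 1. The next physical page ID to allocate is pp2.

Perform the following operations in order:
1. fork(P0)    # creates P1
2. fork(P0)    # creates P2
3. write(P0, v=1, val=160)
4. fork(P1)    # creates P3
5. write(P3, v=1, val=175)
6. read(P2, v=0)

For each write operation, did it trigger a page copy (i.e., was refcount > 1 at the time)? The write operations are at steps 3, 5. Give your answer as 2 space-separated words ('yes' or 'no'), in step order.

Op 1: fork(P0) -> P1. 2 ppages; refcounts: pp0:2 pp1:2
Op 2: fork(P0) -> P2. 2 ppages; refcounts: pp0:3 pp1:3
Op 3: write(P0, v1, 160). refcount(pp1)=3>1 -> COPY to pp2. 3 ppages; refcounts: pp0:3 pp1:2 pp2:1
Op 4: fork(P1) -> P3. 3 ppages; refcounts: pp0:4 pp1:3 pp2:1
Op 5: write(P3, v1, 175). refcount(pp1)=3>1 -> COPY to pp3. 4 ppages; refcounts: pp0:4 pp1:2 pp2:1 pp3:1
Op 6: read(P2, v0) -> 24. No state change.

yes yes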